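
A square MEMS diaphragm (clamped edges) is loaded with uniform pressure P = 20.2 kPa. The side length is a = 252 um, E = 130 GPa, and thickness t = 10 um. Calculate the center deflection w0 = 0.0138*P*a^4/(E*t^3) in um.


Step 1: Convert pressure to compatible units (E is in GPa, so P in GPa).
P = 20.2 kPa = 20.2e-6 GPa
Step 2: Compute numerator: 0.0138 * P * a^4.
a^4 = 252^4 = 4032758016
numerator = 0.0138 * 20.2e-6 * 4032758016 = 1.124e+03
Step 3: Compute denominator: E * t^3 = 130 * 10^3 = 130000
Step 4: w0 = numerator / denominator = 1.124e+03 / 130000 = 0.0086 um


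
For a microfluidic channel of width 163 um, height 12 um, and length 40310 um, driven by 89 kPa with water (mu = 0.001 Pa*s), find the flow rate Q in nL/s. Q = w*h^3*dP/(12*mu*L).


Step 1: Convert all dimensions to SI (meters).
w = 163e-6 m, h = 12e-6 m, L = 40310e-6 m, dP = 89e3 Pa
Step 2: Q = w * h^3 * dP / (12 * mu * L)
Q = 163e-6 * (12e-6)^3 * 89e3 / (12 * 0.001 * 40310e-6) = 5.182357e-11 m^3/s
Step 3: Convert Q from m^3/s to nL/s (1 m^3 = 1e12 nL, so multiply by 1e12).
Q = 51.824 nL/s


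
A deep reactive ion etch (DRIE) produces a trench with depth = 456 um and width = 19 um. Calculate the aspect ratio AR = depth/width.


Step 1: AR = depth / width
Step 2: AR = 456 / 19
AR = 24.0


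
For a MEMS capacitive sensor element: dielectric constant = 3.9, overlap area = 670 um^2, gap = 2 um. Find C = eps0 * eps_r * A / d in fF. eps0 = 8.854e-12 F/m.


Step 1: Convert area to m^2: A = 670e-12 m^2
Step 2: Convert gap to m: d = 2e-6 m
Step 3: C = eps0 * eps_r * A / d
C = 8.854e-12 * 3.9 * 670e-12 / 2e-6
Step 4: Convert to fF (multiply by 1e15).
C = 11.57 fF


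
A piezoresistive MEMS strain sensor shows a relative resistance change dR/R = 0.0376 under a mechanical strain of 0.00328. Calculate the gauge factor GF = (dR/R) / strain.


Step 1: Identify values.
dR/R = 0.0376, strain = 0.00328
Step 2: GF = (dR/R) / strain = 0.0376 / 0.00328
GF = 11.5


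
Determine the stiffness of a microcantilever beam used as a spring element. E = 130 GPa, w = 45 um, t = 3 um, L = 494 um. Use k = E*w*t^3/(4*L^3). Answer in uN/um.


Step 1: Convert E to consistent units (1 GPa = 1000 uN/um^2).
E = 130 GPa = 130000 uN/um^2
Step 2: Compute t^3 = 3^3 = 27
Step 3: Compute L^3 = 494^3 = 120553784
Step 4: k = 130000 * 45 * 27 / (4 * 120553784)
k = 0.3276 uN/um


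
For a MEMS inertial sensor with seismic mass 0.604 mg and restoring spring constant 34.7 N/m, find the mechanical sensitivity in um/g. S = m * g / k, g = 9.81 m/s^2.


Step 1: Convert mass: m = 0.604 mg = 6.04e-07 kg
Step 2: S = m * g / k = 6.04e-07 * 9.81 / 34.7
Step 3: S = 1.71e-07 m/g
Step 4: Convert to um/g: S = 0.171 um/g


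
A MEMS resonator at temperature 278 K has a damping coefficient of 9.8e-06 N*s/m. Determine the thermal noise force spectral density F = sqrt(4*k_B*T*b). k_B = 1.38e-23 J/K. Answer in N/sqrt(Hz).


Step 1: Compute 4 * k_B * T * b
= 4 * 1.38e-23 * 278 * 9.8e-06
= 1.5039e-25 N^2/Hz
Step 2: F_noise = sqrt(1.5039e-25)
F_noise = 3.88e-13 N/sqrt(Hz)


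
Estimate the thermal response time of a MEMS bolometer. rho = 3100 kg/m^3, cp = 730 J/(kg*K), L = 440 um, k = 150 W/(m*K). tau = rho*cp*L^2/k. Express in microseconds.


Step 1: Convert L to m: L = 440e-6 m
Step 2: L^2 = (440e-6)^2 = 1.936e-07 m^2
Step 3: tau = 3100 * 730 * 1.936e-07 / 150 = 2.92077867e-03 s
Step 4: Convert to microseconds (multiply by 1e6).
tau = 2920.779 us


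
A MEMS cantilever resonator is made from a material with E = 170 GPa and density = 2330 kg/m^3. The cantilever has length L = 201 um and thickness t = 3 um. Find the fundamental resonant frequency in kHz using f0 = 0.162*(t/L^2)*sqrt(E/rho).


Step 1: Convert units to SI.
t_SI = 3e-6 m, L_SI = 201e-6 m
Step 2: Calculate sqrt(E/rho).
sqrt(170e9 / 2330) = 8541.74 m/s
Step 3: Compute f0.
f0 = 0.162 * 3e-6 / (201e-6)^2 * 8541.74 = 102752.1 Hz = 102.75 kHz


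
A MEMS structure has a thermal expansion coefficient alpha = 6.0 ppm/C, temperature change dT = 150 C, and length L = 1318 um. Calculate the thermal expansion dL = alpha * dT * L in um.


Step 1: Convert CTE: alpha = 6.0 ppm/C = 6.0e-6 /C
Step 2: dL = 6.0e-6 * 150 * 1318
dL = 1.1862 um


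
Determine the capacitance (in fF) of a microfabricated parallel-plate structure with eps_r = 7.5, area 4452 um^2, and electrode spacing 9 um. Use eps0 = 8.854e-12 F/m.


Step 1: Convert area to m^2: A = 4452e-12 m^2
Step 2: Convert gap to m: d = 9e-6 m
Step 3: C = eps0 * eps_r * A / d
C = 8.854e-12 * 7.5 * 4452e-12 / 9e-6
Step 4: Convert to fF (multiply by 1e15).
C = 32.85 fF


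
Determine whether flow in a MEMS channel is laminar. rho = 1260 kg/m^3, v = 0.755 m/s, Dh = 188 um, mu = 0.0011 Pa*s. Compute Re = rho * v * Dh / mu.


Step 1: Convert Dh to meters: Dh = 188e-6 m
Step 2: Re = rho * v * Dh / mu
Re = 1260 * 0.755 * 188e-6 / 0.0011
Re = 162.586
Since Re = 162.586 is below ~2300, the flow is laminar.


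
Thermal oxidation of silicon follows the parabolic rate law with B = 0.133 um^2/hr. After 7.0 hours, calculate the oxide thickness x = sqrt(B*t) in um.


Step 1: Compute B*t = 0.133 * 7.0 = 0.931
Step 2: x = sqrt(0.931)
x = 0.965 um


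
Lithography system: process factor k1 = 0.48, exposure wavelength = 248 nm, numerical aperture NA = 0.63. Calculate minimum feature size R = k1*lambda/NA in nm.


Step 1: Identify values: k1 = 0.48, lambda = 248 nm, NA = 0.63
Step 2: R = k1 * lambda / NA
R = 0.48 * 248 / 0.63
R = 189.0 nm


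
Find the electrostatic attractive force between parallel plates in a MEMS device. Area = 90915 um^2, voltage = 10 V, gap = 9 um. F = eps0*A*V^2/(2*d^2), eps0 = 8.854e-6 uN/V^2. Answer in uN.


Step 1: Identify parameters.
eps0 = 8.854e-6 uN/V^2, A = 90915 um^2, V = 10 V, d = 9 um
Step 2: Compute V^2 = 10^2 = 100
Step 3: Compute d^2 = 9^2 = 81
Step 4: F = 0.5 * 8.854e-6 * 90915 * 100 / 81
F = 0.497 uN


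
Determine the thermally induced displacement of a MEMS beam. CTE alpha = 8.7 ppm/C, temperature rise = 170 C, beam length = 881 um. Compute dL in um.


Step 1: Convert CTE: alpha = 8.7 ppm/C = 8.7e-6 /C
Step 2: dL = 8.7e-6 * 170 * 881
dL = 1.303 um


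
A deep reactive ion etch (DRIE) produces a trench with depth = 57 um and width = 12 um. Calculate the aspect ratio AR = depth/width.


Step 1: AR = depth / width
Step 2: AR = 57 / 12
AR = 4.8


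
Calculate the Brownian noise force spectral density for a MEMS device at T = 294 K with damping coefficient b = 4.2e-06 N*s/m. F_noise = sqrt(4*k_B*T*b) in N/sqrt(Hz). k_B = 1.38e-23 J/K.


Step 1: Compute 4 * k_B * T * b
= 4 * 1.38e-23 * 294 * 4.2e-06
= 6.8161e-26 N^2/Hz
Step 2: F_noise = sqrt(6.8161e-26)
F_noise = 2.61e-13 N/sqrt(Hz)


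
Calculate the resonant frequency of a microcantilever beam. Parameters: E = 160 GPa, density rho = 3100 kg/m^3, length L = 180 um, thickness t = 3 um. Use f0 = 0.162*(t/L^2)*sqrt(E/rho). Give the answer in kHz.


Step 1: Convert units to SI.
t_SI = 3e-6 m, L_SI = 180e-6 m
Step 2: Calculate sqrt(E/rho).
sqrt(160e9 / 3100) = 7184.21 m/s
Step 3: Compute f0.
f0 = 0.162 * 3e-6 / (180e-6)^2 * 7184.21 = 107763.2 Hz = 107.76 kHz


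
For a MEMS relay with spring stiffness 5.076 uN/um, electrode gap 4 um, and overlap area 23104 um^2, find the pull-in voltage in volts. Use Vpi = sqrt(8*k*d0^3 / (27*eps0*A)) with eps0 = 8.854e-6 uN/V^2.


Step 1: Compute numerator: 8 * k * d0^3 = 8 * 5.076 * 4^3 = 2598.912
Step 2: Compute denominator: 27 * eps0 * A = 27 * 8.854e-6 * 23104 = 5.523196
Step 3: Vpi = sqrt(2598.912 / 5.523196)
Vpi = 21.69 V


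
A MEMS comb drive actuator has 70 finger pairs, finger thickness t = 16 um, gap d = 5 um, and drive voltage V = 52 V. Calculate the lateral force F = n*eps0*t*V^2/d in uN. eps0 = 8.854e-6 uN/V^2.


Step 1: Parameters: n=70, eps0=8.854e-6 uN/V^2, t=16 um, V=52 V, d=5 um
Step 2: V^2 = 2704
Step 3: F = 70 * 8.854e-6 * 16 * 2704 / 5
F = 5.363 uN


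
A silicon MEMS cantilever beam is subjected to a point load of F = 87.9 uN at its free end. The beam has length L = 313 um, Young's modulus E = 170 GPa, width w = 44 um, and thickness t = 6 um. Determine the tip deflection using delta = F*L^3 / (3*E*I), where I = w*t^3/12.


Step 1: Calculate the second moment of area.
I = w * t^3 / 12 = 44 * 6^3 / 12 = 792.0 um^4
Step 2: Convert E to consistent units (1 GPa = 1000 uN/um^2).
E = 170 GPa = 170000 uN/um^2
Step 3: Calculate tip deflection.
delta = F * L^3 / (3 * E * I)
delta = 87.9 * 313^3 / (3 * 170000 * 792.0)
delta = 6.6731 um


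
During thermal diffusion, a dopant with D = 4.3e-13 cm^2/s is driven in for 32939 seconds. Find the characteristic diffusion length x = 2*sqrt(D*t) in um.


Step 1: Compute D*t = 4.3e-13 * 32939 = 1.416377e-08 cm^2
Step 2: sqrt(D*t) = 1.1901e-04 cm
Step 3: x = 2 * 1.1901e-04 cm = 2.3802e-04 cm
Step 4: Convert to um (1 cm = 1e4 um): x = 2.38 um


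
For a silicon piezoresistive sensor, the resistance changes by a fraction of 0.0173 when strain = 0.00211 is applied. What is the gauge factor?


Step 1: Identify values.
dR/R = 0.0173, strain = 0.00211
Step 2: GF = (dR/R) / strain = 0.0173 / 0.00211
GF = 8.2


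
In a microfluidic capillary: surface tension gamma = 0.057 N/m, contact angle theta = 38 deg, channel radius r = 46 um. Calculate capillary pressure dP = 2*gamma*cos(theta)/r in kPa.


Step 1: cos(38 deg) = 0.788
Step 2: Convert r to m: r = 46e-6 m
Step 3: dP = 2 * 0.057 * 0.788 / 46e-6 = 1952.9 Pa
Step 4: Convert Pa to kPa (divide by 1000).
dP = 1.95 kPa


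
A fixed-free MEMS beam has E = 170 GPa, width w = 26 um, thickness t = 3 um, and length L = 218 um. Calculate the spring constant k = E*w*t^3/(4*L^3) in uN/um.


Step 1: Convert E to consistent units (1 GPa = 1000 uN/um^2).
E = 170 GPa = 170000 uN/um^2
Step 2: Compute t^3 = 3^3 = 27
Step 3: Compute L^3 = 218^3 = 10360232
Step 4: k = 170000 * 26 * 27 / (4 * 10360232)
k = 2.8798 uN/um


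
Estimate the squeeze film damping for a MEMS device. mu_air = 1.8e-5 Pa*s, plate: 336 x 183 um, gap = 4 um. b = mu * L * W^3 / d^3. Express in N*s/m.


Step 1: Convert to SI.
L = 336e-6 m, W = 183e-6 m, d = 4e-6 m
Step 2: W^3 = (183e-6)^3 = 6.13e-12 m^3
Step 3: d^3 = (4e-6)^3 = 6.40e-17 m^3
Step 4: b = 1.8e-5 * 336e-6 * 6.13e-12 / 6.40e-17
b = 5.79e-04 N*s/m


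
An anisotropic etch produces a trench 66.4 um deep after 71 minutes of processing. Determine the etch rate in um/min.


Step 1: Etch rate = depth / time
Step 2: rate = 66.4 / 71
rate = 0.935 um/min


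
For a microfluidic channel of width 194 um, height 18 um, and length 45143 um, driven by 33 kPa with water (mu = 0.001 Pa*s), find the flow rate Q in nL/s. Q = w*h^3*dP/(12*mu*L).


Step 1: Convert all dimensions to SI (meters).
w = 194e-6 m, h = 18e-6 m, L = 45143e-6 m, dP = 33e3 Pa
Step 2: Q = w * h^3 * dP / (12 * mu * L)
Q = 194e-6 * (18e-6)^3 * 33e3 / (12 * 0.001 * 45143e-6) = 6.892258e-11 m^3/s
Step 3: Convert Q from m^3/s to nL/s (1 m^3 = 1e12 nL, so multiply by 1e12).
Q = 68.923 nL/s


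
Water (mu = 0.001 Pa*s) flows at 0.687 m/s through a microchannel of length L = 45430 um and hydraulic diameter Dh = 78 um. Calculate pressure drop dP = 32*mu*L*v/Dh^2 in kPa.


Step 1: Convert to SI: L = 45430e-6 m, Dh = 78e-6 m
Step 2: dP = 32 * 0.001 * 45430e-6 * 0.687 / (78e-6)^2
Step 3: dP = 164157.32 Pa
Step 4: Convert to kPa: dP = 164.16 kPa


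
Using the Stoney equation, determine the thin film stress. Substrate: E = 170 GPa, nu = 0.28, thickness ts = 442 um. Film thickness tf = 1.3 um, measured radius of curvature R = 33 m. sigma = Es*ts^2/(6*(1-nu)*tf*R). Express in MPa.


Step 1: Compute numerator: Es * ts^2 = 170 * 442^2 = 33211880 (GPa*um^2)
Step 2: Compute denominator (R in um): 6*(1-nu)*tf*R = 6*0.72*1.3*33e6 = 185328000.0 (um^2)
Step 3: sigma (GPa) = 33211880 / 185328000.0 = 1.79206e-01 GPa
Step 4: Convert to MPa (x1000): sigma = 179.2 MPa


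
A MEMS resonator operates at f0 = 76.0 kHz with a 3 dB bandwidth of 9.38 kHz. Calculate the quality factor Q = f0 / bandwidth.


Step 1: Q = f0 / bandwidth
Step 2: Q = 76.0 / 9.38
Q = 8.1


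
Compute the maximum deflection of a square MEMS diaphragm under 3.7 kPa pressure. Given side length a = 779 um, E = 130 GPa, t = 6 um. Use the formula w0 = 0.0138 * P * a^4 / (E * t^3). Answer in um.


Step 1: Convert pressure to compatible units (E is in GPa, so P in GPa).
P = 3.7 kPa = 3.7e-6 GPa
Step 2: Compute numerator: 0.0138 * P * a^4.
a^4 = 779^4 = 368255999281
numerator = 0.0138 * 3.7e-6 * 368255999281 = 1.88032e+04
Step 3: Compute denominator: E * t^3 = 130 * 6^3 = 28080
Step 4: w0 = numerator / denominator = 1.88032e+04 / 28080 = 0.6696 um


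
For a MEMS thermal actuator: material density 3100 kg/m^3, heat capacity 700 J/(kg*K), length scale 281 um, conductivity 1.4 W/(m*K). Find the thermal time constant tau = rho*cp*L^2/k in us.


Step 1: Convert L to m: L = 281e-6 m
Step 2: L^2 = (281e-6)^2 = 7.8961e-08 m^2
Step 3: tau = 3100 * 700 * 7.8961e-08 / 1.4 = 1.2238955e-01 s
Step 4: Convert to microseconds (multiply by 1e6).
tau = 122389.55 us


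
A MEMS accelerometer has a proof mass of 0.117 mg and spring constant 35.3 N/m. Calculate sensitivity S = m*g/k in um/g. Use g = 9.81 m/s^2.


Step 1: Convert mass: m = 0.117 mg = 1.17e-07 kg
Step 2: S = m * g / k = 1.17e-07 * 9.81 / 35.3
Step 3: S = 3.25e-08 m/g
Step 4: Convert to um/g: S = 0.033 um/g


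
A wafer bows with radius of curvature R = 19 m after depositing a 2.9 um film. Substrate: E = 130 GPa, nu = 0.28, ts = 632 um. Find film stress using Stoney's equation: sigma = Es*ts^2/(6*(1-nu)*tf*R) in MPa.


Step 1: Compute numerator: Es * ts^2 = 130 * 632^2 = 51925120 (GPa*um^2)
Step 2: Compute denominator (R in um): 6*(1-nu)*tf*R = 6*0.72*2.9*19e6 = 238032000.0 (um^2)
Step 3: sigma (GPa) = 51925120 / 238032000.0 = 2.18143e-01 GPa
Step 4: Convert to MPa (x1000): sigma = 218.1 MPa


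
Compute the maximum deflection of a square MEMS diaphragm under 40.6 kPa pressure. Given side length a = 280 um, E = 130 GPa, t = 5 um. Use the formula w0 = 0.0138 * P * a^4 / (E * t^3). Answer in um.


Step 1: Convert pressure to compatible units (E is in GPa, so P in GPa).
P = 40.6 kPa = 40.6e-6 GPa
Step 2: Compute numerator: 0.0138 * P * a^4.
a^4 = 280^4 = 6146560000
numerator = 0.0138 * 40.6e-6 * 6146560000 = 3.44379e+03
Step 3: Compute denominator: E * t^3 = 130 * 5^3 = 16250
Step 4: w0 = numerator / denominator = 3.44379e+03 / 16250 = 0.2119 um


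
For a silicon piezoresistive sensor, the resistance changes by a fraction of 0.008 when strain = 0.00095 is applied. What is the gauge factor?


Step 1: Identify values.
dR/R = 0.008, strain = 0.00095
Step 2: GF = (dR/R) / strain = 0.008 / 0.00095
GF = 8.4


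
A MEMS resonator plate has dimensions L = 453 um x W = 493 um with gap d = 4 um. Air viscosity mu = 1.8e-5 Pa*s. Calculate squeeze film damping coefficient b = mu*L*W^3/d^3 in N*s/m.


Step 1: Convert to SI.
L = 453e-6 m, W = 493e-6 m, d = 4e-6 m
Step 2: W^3 = (493e-6)^3 = 1.20e-10 m^3
Step 3: d^3 = (4e-6)^3 = 6.40e-17 m^3
Step 4: b = 1.8e-5 * 453e-6 * 1.20e-10 / 6.40e-17
b = 1.53e-02 N*s/m


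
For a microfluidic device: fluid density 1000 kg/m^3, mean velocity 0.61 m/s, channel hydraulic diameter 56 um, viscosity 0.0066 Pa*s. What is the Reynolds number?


Step 1: Convert Dh to meters: Dh = 56e-6 m
Step 2: Re = rho * v * Dh / mu
Re = 1000 * 0.61 * 56e-6 / 0.0066
Re = 5.176


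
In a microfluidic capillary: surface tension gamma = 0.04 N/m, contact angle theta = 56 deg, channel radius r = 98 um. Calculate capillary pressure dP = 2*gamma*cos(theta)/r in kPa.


Step 1: cos(56 deg) = 0.5592
Step 2: Convert r to m: r = 98e-6 m
Step 3: dP = 2 * 0.04 * 0.5592 / 98e-6 = 456.5 Pa
Step 4: Convert Pa to kPa (divide by 1000).
dP = 0.46 kPa


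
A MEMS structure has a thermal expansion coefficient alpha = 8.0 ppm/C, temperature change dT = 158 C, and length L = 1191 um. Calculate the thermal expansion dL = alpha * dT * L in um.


Step 1: Convert CTE: alpha = 8.0 ppm/C = 8.0e-6 /C
Step 2: dL = 8.0e-6 * 158 * 1191
dL = 1.5054 um


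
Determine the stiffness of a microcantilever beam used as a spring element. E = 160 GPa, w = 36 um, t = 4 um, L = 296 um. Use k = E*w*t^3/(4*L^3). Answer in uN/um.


Step 1: Convert E to consistent units (1 GPa = 1000 uN/um^2).
E = 160 GPa = 160000 uN/um^2
Step 2: Compute t^3 = 4^3 = 64
Step 3: Compute L^3 = 296^3 = 25934336
Step 4: k = 160000 * 36 * 64 / (4 * 25934336)
k = 3.5536 uN/um


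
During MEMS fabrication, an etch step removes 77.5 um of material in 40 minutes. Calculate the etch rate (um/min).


Step 1: Etch rate = depth / time
Step 2: rate = 77.5 / 40
rate = 1.938 um/min


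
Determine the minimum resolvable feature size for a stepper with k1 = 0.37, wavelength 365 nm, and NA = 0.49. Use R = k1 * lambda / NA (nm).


Step 1: Identify values: k1 = 0.37, lambda = 365 nm, NA = 0.49
Step 2: R = k1 * lambda / NA
R = 0.37 * 365 / 0.49
R = 275.6 nm


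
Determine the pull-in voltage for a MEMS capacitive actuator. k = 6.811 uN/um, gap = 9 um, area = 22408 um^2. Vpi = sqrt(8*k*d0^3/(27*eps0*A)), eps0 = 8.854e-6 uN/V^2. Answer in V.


Step 1: Compute numerator: 8 * k * d0^3 = 8 * 6.811 * 9^3 = 39721.752
Step 2: Compute denominator: 27 * eps0 * A = 27 * 8.854e-6 * 22408 = 5.356812
Step 3: Vpi = sqrt(39721.752 / 5.356812)
Vpi = 86.11 V


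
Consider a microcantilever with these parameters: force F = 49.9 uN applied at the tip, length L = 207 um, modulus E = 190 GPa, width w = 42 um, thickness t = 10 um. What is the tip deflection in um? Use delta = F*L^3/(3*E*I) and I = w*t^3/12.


Step 1: Calculate the second moment of area.
I = w * t^3 / 12 = 42 * 10^3 / 12 = 3500.0 um^4
Step 2: Convert E to consistent units (1 GPa = 1000 uN/um^2).
E = 190 GPa = 190000 uN/um^2
Step 3: Calculate tip deflection.
delta = F * L^3 / (3 * E * I)
delta = 49.9 * 207^3 / (3 * 190000 * 3500.0)
delta = 0.2219 um


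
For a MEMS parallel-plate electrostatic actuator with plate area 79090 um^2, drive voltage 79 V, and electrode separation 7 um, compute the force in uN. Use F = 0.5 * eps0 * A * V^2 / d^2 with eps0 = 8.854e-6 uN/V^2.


Step 1: Identify parameters.
eps0 = 8.854e-6 uN/V^2, A = 79090 um^2, V = 79 V, d = 7 um
Step 2: Compute V^2 = 79^2 = 6241
Step 3: Compute d^2 = 7^2 = 49
Step 4: F = 0.5 * 8.854e-6 * 79090 * 6241 / 49
F = 44.595 uN


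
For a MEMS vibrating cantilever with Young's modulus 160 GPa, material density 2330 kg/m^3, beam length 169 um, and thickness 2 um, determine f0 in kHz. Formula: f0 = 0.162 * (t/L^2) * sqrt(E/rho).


Step 1: Convert units to SI.
t_SI = 2e-6 m, L_SI = 169e-6 m
Step 2: Calculate sqrt(E/rho).
sqrt(160e9 / 2330) = 8286.71 m/s
Step 3: Compute f0.
f0 = 0.162 * 2e-6 / (169e-6)^2 * 8286.71 = 94005.6 Hz = 94.01 kHz


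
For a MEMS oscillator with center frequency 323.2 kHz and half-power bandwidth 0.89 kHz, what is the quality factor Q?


Step 1: Q = f0 / bandwidth
Step 2: Q = 323.2 / 0.89
Q = 363.1


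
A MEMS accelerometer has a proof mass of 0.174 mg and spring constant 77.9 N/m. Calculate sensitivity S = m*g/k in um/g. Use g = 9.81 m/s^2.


Step 1: Convert mass: m = 0.174 mg = 1.74e-07 kg
Step 2: S = m * g / k = 1.74e-07 * 9.81 / 77.9
Step 3: S = 2.19e-08 m/g
Step 4: Convert to um/g: S = 0.022 um/g


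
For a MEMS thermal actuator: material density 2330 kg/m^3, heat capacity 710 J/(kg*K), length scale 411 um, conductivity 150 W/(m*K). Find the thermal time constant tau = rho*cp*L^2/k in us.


Step 1: Convert L to m: L = 411e-6 m
Step 2: L^2 = (411e-6)^2 = 1.68921e-07 m^2
Step 3: tau = 2330 * 710 * 1.68921e-07 / 150 = 1.8629734e-03 s
Step 4: Convert to microseconds (multiply by 1e6).
tau = 1862.973 us


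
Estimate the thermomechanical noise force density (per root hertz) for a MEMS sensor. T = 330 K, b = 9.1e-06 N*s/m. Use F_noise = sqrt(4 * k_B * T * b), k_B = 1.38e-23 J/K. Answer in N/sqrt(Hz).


Step 1: Compute 4 * k_B * T * b
= 4 * 1.38e-23 * 330 * 9.1e-06
= 1.6577e-25 N^2/Hz
Step 2: F_noise = sqrt(1.6577e-25)
F_noise = 4.07e-13 N/sqrt(Hz)


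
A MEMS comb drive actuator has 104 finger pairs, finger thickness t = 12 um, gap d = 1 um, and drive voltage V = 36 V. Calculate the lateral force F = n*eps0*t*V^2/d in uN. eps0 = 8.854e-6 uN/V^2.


Step 1: Parameters: n=104, eps0=8.854e-6 uN/V^2, t=12 um, V=36 V, d=1 um
Step 2: V^2 = 1296
Step 3: F = 104 * 8.854e-6 * 12 * 1296 / 1
F = 14.321 uN


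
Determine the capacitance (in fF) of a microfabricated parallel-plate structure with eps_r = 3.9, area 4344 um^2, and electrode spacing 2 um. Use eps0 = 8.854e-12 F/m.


Step 1: Convert area to m^2: A = 4344e-12 m^2
Step 2: Convert gap to m: d = 2e-6 m
Step 3: C = eps0 * eps_r * A / d
C = 8.854e-12 * 3.9 * 4344e-12 / 2e-6
Step 4: Convert to fF (multiply by 1e15).
C = 75.0 fF


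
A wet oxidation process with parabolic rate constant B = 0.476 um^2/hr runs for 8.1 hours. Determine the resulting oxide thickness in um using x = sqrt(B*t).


Step 1: Compute B*t = 0.476 * 8.1 = 3.8556
Step 2: x = sqrt(3.8556)
x = 1.964 um


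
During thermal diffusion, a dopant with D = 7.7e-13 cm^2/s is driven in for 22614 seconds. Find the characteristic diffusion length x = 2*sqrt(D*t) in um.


Step 1: Compute D*t = 7.7e-13 * 22614 = 1.741278e-08 cm^2
Step 2: sqrt(D*t) = 1.31957e-04 cm
Step 3: x = 2 * 1.31957e-04 cm = 2.63914e-04 cm
Step 4: Convert to um (1 cm = 1e4 um): x = 2.639 um


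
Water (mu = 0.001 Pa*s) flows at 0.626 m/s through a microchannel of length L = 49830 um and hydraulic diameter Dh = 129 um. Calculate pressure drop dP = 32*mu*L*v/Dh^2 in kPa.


Step 1: Convert to SI: L = 49830e-6 m, Dh = 129e-6 m
Step 2: dP = 32 * 0.001 * 49830e-6 * 0.626 / (129e-6)^2
Step 3: dP = 59984.05 Pa
Step 4: Convert to kPa: dP = 59.98 kPa


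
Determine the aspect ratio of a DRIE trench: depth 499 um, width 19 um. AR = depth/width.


Step 1: AR = depth / width
Step 2: AR = 499 / 19
AR = 26.3


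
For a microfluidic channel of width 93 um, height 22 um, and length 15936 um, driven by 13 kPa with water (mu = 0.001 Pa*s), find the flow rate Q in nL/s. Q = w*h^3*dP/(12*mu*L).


Step 1: Convert all dimensions to SI (meters).
w = 93e-6 m, h = 22e-6 m, L = 15936e-6 m, dP = 13e3 Pa
Step 2: Q = w * h^3 * dP / (12 * mu * L)
Q = 93e-6 * (22e-6)^3 * 13e3 / (12 * 0.001 * 15936e-6) = 6.73184e-11 m^3/s
Step 3: Convert Q from m^3/s to nL/s (1 m^3 = 1e12 nL, so multiply by 1e12).
Q = 67.318 nL/s


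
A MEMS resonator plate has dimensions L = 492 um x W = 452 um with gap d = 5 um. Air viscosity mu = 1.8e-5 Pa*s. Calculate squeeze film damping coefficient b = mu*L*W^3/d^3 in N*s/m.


Step 1: Convert to SI.
L = 492e-6 m, W = 452e-6 m, d = 5e-6 m
Step 2: W^3 = (452e-6)^3 = 9.23e-11 m^3
Step 3: d^3 = (5e-6)^3 = 1.25e-16 m^3
Step 4: b = 1.8e-5 * 492e-6 * 9.23e-11 / 1.25e-16
b = 6.54e-03 N*s/m


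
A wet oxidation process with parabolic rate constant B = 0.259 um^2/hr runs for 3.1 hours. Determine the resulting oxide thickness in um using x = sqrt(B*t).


Step 1: Compute B*t = 0.259 * 3.1 = 0.8029
Step 2: x = sqrt(0.8029)
x = 0.896 um


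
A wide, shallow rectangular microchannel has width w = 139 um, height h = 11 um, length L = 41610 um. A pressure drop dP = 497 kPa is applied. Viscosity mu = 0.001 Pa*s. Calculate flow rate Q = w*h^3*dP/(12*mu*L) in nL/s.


Step 1: Convert all dimensions to SI (meters).
w = 139e-6 m, h = 11e-6 m, L = 41610e-6 m, dP = 497e3 Pa
Step 2: Q = w * h^3 * dP / (12 * mu * L)
Q = 139e-6 * (11e-6)^3 * 497e3 / (12 * 0.001 * 41610e-6) = 1.8414939e-10 m^3/s
Step 3: Convert Q from m^3/s to nL/s (1 m^3 = 1e12 nL, so multiply by 1e12).
Q = 184.149 nL/s


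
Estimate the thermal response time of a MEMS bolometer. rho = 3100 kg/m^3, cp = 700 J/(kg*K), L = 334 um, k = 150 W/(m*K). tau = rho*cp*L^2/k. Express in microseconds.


Step 1: Convert L to m: L = 334e-6 m
Step 2: L^2 = (334e-6)^2 = 1.11556e-07 m^2
Step 3: tau = 3100 * 700 * 1.11556e-07 / 150 = 1.61384347e-03 s
Step 4: Convert to microseconds (multiply by 1e6).
tau = 1613.843 us


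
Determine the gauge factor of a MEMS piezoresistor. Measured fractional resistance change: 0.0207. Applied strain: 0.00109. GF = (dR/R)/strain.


Step 1: Identify values.
dR/R = 0.0207, strain = 0.00109
Step 2: GF = (dR/R) / strain = 0.0207 / 0.00109
GF = 19.0


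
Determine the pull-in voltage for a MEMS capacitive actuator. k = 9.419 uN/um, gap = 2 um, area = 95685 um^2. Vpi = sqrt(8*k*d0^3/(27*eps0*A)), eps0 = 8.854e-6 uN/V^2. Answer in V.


Step 1: Compute numerator: 8 * k * d0^3 = 8 * 9.419 * 2^3 = 602.816
Step 2: Compute denominator: 27 * eps0 * A = 27 * 8.854e-6 * 95685 = 22.874265
Step 3: Vpi = sqrt(602.816 / 22.874265)
Vpi = 5.13 V


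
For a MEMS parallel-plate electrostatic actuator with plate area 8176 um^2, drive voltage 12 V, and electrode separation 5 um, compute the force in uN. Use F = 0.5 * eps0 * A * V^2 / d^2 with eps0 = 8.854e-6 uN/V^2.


Step 1: Identify parameters.
eps0 = 8.854e-6 uN/V^2, A = 8176 um^2, V = 12 V, d = 5 um
Step 2: Compute V^2 = 12^2 = 144
Step 3: Compute d^2 = 5^2 = 25
Step 4: F = 0.5 * 8.854e-6 * 8176 * 144 / 25
F = 0.208 uN


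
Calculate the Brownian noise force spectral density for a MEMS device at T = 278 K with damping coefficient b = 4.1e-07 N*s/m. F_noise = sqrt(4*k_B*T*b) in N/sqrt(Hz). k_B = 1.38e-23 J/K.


Step 1: Compute 4 * k_B * T * b
= 4 * 1.38e-23 * 278 * 4.1e-07
= 6.2917e-27 N^2/Hz
Step 2: F_noise = sqrt(6.2917e-27)
F_noise = 7.93e-14 N/sqrt(Hz)


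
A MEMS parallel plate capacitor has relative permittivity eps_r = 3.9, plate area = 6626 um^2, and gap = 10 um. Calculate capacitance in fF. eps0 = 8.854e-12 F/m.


Step 1: Convert area to m^2: A = 6626e-12 m^2
Step 2: Convert gap to m: d = 10e-6 m
Step 3: C = eps0 * eps_r * A / d
C = 8.854e-12 * 3.9 * 6626e-12 / 10e-6
Step 4: Convert to fF (multiply by 1e15).
C = 22.88 fF


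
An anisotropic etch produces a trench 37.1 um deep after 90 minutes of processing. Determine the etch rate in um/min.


Step 1: Etch rate = depth / time
Step 2: rate = 37.1 / 90
rate = 0.412 um/min


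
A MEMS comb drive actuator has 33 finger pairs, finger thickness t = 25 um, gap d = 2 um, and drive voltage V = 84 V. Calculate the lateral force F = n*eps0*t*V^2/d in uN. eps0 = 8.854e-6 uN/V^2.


Step 1: Parameters: n=33, eps0=8.854e-6 uN/V^2, t=25 um, V=84 V, d=2 um
Step 2: V^2 = 7056
Step 3: F = 33 * 8.854e-6 * 25 * 7056 / 2
F = 25.77 uN


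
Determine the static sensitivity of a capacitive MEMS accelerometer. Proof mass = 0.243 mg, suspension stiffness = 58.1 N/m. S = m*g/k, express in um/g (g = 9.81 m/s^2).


Step 1: Convert mass: m = 0.243 mg = 2.43e-07 kg
Step 2: S = m * g / k = 2.43e-07 * 9.81 / 58.1
Step 3: S = 4.10e-08 m/g
Step 4: Convert to um/g: S = 0.041 um/g


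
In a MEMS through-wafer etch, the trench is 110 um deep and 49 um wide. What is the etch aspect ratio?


Step 1: AR = depth / width
Step 2: AR = 110 / 49
AR = 2.2


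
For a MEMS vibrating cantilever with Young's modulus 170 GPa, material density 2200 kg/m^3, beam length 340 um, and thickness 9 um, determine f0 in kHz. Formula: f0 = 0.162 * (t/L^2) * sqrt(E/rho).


Step 1: Convert units to SI.
t_SI = 9e-6 m, L_SI = 340e-6 m
Step 2: Calculate sqrt(E/rho).
sqrt(170e9 / 2200) = 8790.49 m/s
Step 3: Compute f0.
f0 = 0.162 * 9e-6 / (340e-6)^2 * 8790.49 = 110869.7 Hz = 110.87 kHz


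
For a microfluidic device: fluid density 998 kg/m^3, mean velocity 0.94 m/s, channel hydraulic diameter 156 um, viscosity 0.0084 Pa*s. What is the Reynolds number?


Step 1: Convert Dh to meters: Dh = 156e-6 m
Step 2: Re = rho * v * Dh / mu
Re = 998 * 0.94 * 156e-6 / 0.0084
Re = 17.422


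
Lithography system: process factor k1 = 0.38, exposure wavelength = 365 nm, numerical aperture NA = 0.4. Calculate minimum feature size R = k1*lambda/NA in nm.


Step 1: Identify values: k1 = 0.38, lambda = 365 nm, NA = 0.4
Step 2: R = k1 * lambda / NA
R = 0.38 * 365 / 0.4
R = 346.7 nm


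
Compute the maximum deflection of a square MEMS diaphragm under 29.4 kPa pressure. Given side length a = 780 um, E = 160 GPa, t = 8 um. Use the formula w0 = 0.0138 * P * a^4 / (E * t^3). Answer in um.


Step 1: Convert pressure to compatible units (E is in GPa, so P in GPa).
P = 29.4 kPa = 29.4e-6 GPa
Step 2: Compute numerator: 0.0138 * P * a^4.
a^4 = 780^4 = 370150560000
numerator = 0.0138 * 29.4e-6 * 370150560000 = 1.501775e+05
Step 3: Compute denominator: E * t^3 = 160 * 8^3 = 81920
Step 4: w0 = numerator / denominator = 1.501775e+05 / 81920 = 1.8332 um


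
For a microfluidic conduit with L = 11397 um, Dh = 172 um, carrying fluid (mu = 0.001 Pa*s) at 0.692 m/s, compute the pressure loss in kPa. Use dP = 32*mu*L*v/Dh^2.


Step 1: Convert to SI: L = 11397e-6 m, Dh = 172e-6 m
Step 2: dP = 32 * 0.001 * 11397e-6 * 0.692 / (172e-6)^2
Step 3: dP = 8530.80 Pa
Step 4: Convert to kPa: dP = 8.53 kPa


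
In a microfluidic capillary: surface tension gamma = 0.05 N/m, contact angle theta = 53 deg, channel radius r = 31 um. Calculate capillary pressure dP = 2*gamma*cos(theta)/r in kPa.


Step 1: cos(53 deg) = 0.6018
Step 2: Convert r to m: r = 31e-6 m
Step 3: dP = 2 * 0.05 * 0.6018 / 31e-6 = 1941.3 Pa
Step 4: Convert Pa to kPa (divide by 1000).
dP = 1.94 kPa


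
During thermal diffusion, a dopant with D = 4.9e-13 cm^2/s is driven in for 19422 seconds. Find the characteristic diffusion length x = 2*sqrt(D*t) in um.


Step 1: Compute D*t = 4.9e-13 * 19422 = 9.51678e-09 cm^2
Step 2: sqrt(D*t) = 9.7554e-05 cm
Step 3: x = 2 * 9.7554e-05 cm = 1.95108e-04 cm
Step 4: Convert to um (1 cm = 1e4 um): x = 1.951 um


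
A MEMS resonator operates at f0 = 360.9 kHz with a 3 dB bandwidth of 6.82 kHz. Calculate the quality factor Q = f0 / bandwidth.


Step 1: Q = f0 / bandwidth
Step 2: Q = 360.9 / 6.82
Q = 52.9


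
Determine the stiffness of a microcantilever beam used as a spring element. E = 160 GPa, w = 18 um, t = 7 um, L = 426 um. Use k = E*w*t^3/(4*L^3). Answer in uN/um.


Step 1: Convert E to consistent units (1 GPa = 1000 uN/um^2).
E = 160 GPa = 160000 uN/um^2
Step 2: Compute t^3 = 7^3 = 343
Step 3: Compute L^3 = 426^3 = 77308776
Step 4: k = 160000 * 18 * 343 / (4 * 77308776)
k = 3.1945 uN/um


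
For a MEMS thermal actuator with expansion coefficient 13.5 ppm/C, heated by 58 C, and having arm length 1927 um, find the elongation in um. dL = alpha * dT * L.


Step 1: Convert CTE: alpha = 13.5 ppm/C = 13.5e-6 /C
Step 2: dL = 13.5e-6 * 58 * 1927
dL = 1.5088 um


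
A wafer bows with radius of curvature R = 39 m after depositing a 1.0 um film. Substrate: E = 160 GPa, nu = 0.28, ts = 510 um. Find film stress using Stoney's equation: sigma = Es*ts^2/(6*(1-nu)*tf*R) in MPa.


Step 1: Compute numerator: Es * ts^2 = 160 * 510^2 = 41616000 (GPa*um^2)
Step 2: Compute denominator (R in um): 6*(1-nu)*tf*R = 6*0.72*1.0*39e6 = 168480000.0 (um^2)
Step 3: sigma (GPa) = 41616000 / 168480000.0 = 2.47009e-01 GPa
Step 4: Convert to MPa (x1000): sigma = 247.0 MPa


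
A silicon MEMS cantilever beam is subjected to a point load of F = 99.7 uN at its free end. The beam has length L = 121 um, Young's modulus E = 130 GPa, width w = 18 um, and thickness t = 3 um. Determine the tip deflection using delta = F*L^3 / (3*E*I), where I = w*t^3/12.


Step 1: Calculate the second moment of area.
I = w * t^3 / 12 = 18 * 3^3 / 12 = 40.5 um^4
Step 2: Convert E to consistent units (1 GPa = 1000 uN/um^2).
E = 130 GPa = 130000 uN/um^2
Step 3: Calculate tip deflection.
delta = F * L^3 / (3 * E * I)
delta = 99.7 * 121^3 / (3 * 130000 * 40.5)
delta = 11.1823 um


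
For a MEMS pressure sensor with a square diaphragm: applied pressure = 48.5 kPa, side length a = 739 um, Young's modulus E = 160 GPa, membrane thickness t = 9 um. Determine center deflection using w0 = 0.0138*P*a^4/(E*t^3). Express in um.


Step 1: Convert pressure to compatible units (E is in GPa, so P in GPa).
P = 48.5 kPa = 48.5e-6 GPa
Step 2: Compute numerator: 0.0138 * P * a^4.
a^4 = 739^4 = 298248146641
numerator = 0.0138 * 48.5e-6 * 298248146641 = 1.996175e+05
Step 3: Compute denominator: E * t^3 = 160 * 9^3 = 116640
Step 4: w0 = numerator / denominator = 1.996175e+05 / 116640 = 1.7114 um


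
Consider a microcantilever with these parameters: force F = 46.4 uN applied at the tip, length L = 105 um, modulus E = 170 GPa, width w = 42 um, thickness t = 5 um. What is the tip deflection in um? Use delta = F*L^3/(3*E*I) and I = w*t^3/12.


Step 1: Calculate the second moment of area.
I = w * t^3 / 12 = 42 * 5^3 / 12 = 437.5 um^4
Step 2: Convert E to consistent units (1 GPa = 1000 uN/um^2).
E = 170 GPa = 170000 uN/um^2
Step 3: Calculate tip deflection.
delta = F * L^3 / (3 * E * I)
delta = 46.4 * 105^3 / (3 * 170000 * 437.5)
delta = 0.2407 um


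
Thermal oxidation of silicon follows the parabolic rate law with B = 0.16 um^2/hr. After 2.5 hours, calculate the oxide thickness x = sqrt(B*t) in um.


Step 1: Compute B*t = 0.16 * 2.5 = 0.4
Step 2: x = sqrt(0.4)
x = 0.632 um


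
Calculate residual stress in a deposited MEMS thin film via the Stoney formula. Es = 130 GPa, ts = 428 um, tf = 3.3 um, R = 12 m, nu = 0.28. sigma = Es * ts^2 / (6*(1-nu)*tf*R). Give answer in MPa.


Step 1: Compute numerator: Es * ts^2 = 130 * 428^2 = 23813920 (GPa*um^2)
Step 2: Compute denominator (R in um): 6*(1-nu)*tf*R = 6*0.72*3.3*12e6 = 171072000.0 (um^2)
Step 3: sigma (GPa) = 23813920 / 171072000.0 = 1.39204e-01 GPa
Step 4: Convert to MPa (x1000): sigma = 139.2 MPa


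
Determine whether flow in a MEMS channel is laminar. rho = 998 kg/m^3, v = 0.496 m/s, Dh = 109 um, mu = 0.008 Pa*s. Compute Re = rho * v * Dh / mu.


Step 1: Convert Dh to meters: Dh = 109e-6 m
Step 2: Re = rho * v * Dh / mu
Re = 998 * 0.496 * 109e-6 / 0.008
Re = 6.744
Since Re = 6.744 is below ~2300, the flow is laminar.


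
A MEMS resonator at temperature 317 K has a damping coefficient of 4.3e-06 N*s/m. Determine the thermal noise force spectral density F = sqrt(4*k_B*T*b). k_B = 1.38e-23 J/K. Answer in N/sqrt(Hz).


Step 1: Compute 4 * k_B * T * b
= 4 * 1.38e-23 * 317 * 4.3e-06
= 7.5243e-26 N^2/Hz
Step 2: F_noise = sqrt(7.5243e-26)
F_noise = 2.74e-13 N/sqrt(Hz)


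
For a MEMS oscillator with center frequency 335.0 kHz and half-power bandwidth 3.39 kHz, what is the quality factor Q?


Step 1: Q = f0 / bandwidth
Step 2: Q = 335.0 / 3.39
Q = 98.8


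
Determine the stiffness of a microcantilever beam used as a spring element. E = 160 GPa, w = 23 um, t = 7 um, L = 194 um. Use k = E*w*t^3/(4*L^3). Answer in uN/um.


Step 1: Convert E to consistent units (1 GPa = 1000 uN/um^2).
E = 160 GPa = 160000 uN/um^2
Step 2: Compute t^3 = 7^3 = 343
Step 3: Compute L^3 = 194^3 = 7301384
Step 4: k = 160000 * 23 * 343 / (4 * 7301384)
k = 43.2192 uN/um


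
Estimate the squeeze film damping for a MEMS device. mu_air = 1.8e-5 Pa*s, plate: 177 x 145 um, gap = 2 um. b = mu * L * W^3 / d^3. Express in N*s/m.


Step 1: Convert to SI.
L = 177e-6 m, W = 145e-6 m, d = 2e-6 m
Step 2: W^3 = (145e-6)^3 = 3.05e-12 m^3
Step 3: d^3 = (2e-6)^3 = 8.00e-18 m^3
Step 4: b = 1.8e-5 * 177e-6 * 3.05e-12 / 8.00e-18
b = 1.21e-03 N*s/m


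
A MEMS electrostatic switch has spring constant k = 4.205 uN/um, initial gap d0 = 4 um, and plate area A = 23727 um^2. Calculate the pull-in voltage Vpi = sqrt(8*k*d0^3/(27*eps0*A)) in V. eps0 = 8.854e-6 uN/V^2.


Step 1: Compute numerator: 8 * k * d0^3 = 8 * 4.205 * 4^3 = 2152.96
Step 2: Compute denominator: 27 * eps0 * A = 27 * 8.854e-6 * 23727 = 5.672129
Step 3: Vpi = sqrt(2152.96 / 5.672129)
Vpi = 19.48 V


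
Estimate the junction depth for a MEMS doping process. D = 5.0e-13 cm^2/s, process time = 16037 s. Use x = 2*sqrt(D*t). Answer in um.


Step 1: Compute D*t = 5.0e-13 * 16037 = 8.0185e-09 cm^2
Step 2: sqrt(D*t) = 8.95461e-05 cm
Step 3: x = 2 * 8.95461e-05 cm = 1.790922e-04 cm
Step 4: Convert to um (1 cm = 1e4 um): x = 1.791 um


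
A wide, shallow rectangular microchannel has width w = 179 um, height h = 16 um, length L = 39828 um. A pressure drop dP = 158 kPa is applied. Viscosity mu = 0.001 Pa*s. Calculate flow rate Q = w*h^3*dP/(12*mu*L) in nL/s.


Step 1: Convert all dimensions to SI (meters).
w = 179e-6 m, h = 16e-6 m, L = 39828e-6 m, dP = 158e3 Pa
Step 2: Q = w * h^3 * dP / (12 * mu * L)
Q = 179e-6 * (16e-6)^3 * 158e3 / (12 * 0.001 * 39828e-6) = 2.4238198e-10 m^3/s
Step 3: Convert Q from m^3/s to nL/s (1 m^3 = 1e12 nL, so multiply by 1e12).
Q = 242.382 nL/s


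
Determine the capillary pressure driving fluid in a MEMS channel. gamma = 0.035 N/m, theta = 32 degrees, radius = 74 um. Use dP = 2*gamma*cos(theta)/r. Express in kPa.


Step 1: cos(32 deg) = 0.848
Step 2: Convert r to m: r = 74e-6 m
Step 3: dP = 2 * 0.035 * 0.848 / 74e-6 = 802.2 Pa
Step 4: Convert Pa to kPa (divide by 1000).
dP = 0.8 kPa


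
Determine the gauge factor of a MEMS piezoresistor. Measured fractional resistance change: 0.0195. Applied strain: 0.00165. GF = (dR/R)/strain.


Step 1: Identify values.
dR/R = 0.0195, strain = 0.00165
Step 2: GF = (dR/R) / strain = 0.0195 / 0.00165
GF = 11.8


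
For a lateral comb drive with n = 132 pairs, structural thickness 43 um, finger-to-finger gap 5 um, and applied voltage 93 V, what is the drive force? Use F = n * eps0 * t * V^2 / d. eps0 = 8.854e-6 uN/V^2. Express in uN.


Step 1: Parameters: n=132, eps0=8.854e-6 uN/V^2, t=43 um, V=93 V, d=5 um
Step 2: V^2 = 8649
Step 3: F = 132 * 8.854e-6 * 43 * 8649 / 5
F = 86.932 uN


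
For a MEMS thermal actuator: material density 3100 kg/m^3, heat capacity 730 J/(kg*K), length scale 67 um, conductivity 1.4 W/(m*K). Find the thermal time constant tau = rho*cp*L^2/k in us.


Step 1: Convert L to m: L = 67e-6 m
Step 2: L^2 = (67e-6)^2 = 4.489e-09 m^2
Step 3: tau = 3100 * 730 * 4.489e-09 / 1.4 = 7.25614786e-03 s
Step 4: Convert to microseconds (multiply by 1e6).
tau = 7256.148 us


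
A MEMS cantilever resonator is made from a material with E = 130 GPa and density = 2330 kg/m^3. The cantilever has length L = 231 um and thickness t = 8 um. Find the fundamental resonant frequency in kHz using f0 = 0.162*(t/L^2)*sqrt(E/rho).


Step 1: Convert units to SI.
t_SI = 8e-6 m, L_SI = 231e-6 m
Step 2: Calculate sqrt(E/rho).
sqrt(130e9 / 2330) = 7469.54 m/s
Step 3: Compute f0.
f0 = 0.162 * 8e-6 / (231e-6)^2 * 7469.54 = 181415.7 Hz = 181.42 kHz


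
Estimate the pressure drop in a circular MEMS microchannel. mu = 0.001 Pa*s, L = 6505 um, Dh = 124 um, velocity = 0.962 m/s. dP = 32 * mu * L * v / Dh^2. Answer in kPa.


Step 1: Convert to SI: L = 6505e-6 m, Dh = 124e-6 m
Step 2: dP = 32 * 0.001 * 6505e-6 * 0.962 / (124e-6)^2
Step 3: dP = 13023.54 Pa
Step 4: Convert to kPa: dP = 13.02 kPa


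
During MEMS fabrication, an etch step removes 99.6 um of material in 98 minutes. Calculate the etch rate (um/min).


Step 1: Etch rate = depth / time
Step 2: rate = 99.6 / 98
rate = 1.016 um/min


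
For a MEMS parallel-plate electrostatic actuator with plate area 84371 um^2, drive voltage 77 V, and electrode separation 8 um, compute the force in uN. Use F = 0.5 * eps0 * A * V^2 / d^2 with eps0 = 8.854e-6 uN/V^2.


Step 1: Identify parameters.
eps0 = 8.854e-6 uN/V^2, A = 84371 um^2, V = 77 V, d = 8 um
Step 2: Compute V^2 = 77^2 = 5929
Step 3: Compute d^2 = 8^2 = 64
Step 4: F = 0.5 * 8.854e-6 * 84371 * 5929 / 64
F = 34.602 uN


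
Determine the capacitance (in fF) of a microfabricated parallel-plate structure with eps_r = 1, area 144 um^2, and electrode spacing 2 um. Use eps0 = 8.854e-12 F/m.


Step 1: Convert area to m^2: A = 144e-12 m^2
Step 2: Convert gap to m: d = 2e-6 m
Step 3: C = eps0 * eps_r * A / d
C = 8.854e-12 * 1 * 144e-12 / 2e-6
Step 4: Convert to fF (multiply by 1e15).
C = 0.64 fF


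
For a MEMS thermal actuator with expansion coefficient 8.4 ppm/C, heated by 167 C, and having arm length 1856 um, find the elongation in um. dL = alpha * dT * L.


Step 1: Convert CTE: alpha = 8.4 ppm/C = 8.4e-6 /C
Step 2: dL = 8.4e-6 * 167 * 1856
dL = 2.6036 um


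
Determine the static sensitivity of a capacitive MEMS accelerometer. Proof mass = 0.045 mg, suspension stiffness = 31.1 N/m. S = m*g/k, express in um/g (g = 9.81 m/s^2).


Step 1: Convert mass: m = 0.045 mg = 4.50e-08 kg
Step 2: S = m * g / k = 4.50e-08 * 9.81 / 31.1
Step 3: S = 1.42e-08 m/g
Step 4: Convert to um/g: S = 0.014 um/g
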